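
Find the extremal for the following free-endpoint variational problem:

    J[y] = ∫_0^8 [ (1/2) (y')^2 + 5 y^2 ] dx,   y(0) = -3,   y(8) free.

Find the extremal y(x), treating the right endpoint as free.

The Lagrangian L = (1/2) (y')^2 + 5 y^2 gives
    ∂L/∂y = 10 y,   ∂L/∂y' = y'.
Euler-Lagrange: y'' − 10 y = 0.
With k = sqrt(10), the general solution is
    y(x) = A cosh(sqrt(10) x) + B sinh(sqrt(10) x).
Fixed left endpoint y(0) = -3 ⇒ A = -3.
The right endpoint x = 8 is free, so the natural (transversality) condition is ∂L/∂y' |_{x=8} = 0, i.e. y'(8) = 0.
Compute y'(x) = A k sinh(k x) + B k cosh(k x), so
    y'(8) = A k sinh(k·8) + B k cosh(k·8) = 0
    ⇒ B = −A tanh(k·8) = 3 tanh(sqrt(10)·8).
Therefore the extremal is
    y(x) = −3 cosh(sqrt(10) x) + 3 tanh(sqrt(10)·8) sinh(sqrt(10) x).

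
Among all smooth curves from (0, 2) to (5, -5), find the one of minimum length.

Arc-length functional: J[y] = ∫ sqrt(1 + (y')^2) dx.
Lagrangian L = sqrt(1 + (y')^2) has no explicit y dependence, so ∂L/∂y = 0 and the Euler-Lagrange equation gives
    d/dx( y' / sqrt(1 + (y')^2) ) = 0  ⇒  y' / sqrt(1 + (y')^2) = const.
Hence y' is constant, so y(x) is affine.
Fitting the endpoints (0, 2) and (5, -5):
    slope m = ((-5) − 2) / (5 − 0) = -7/5,
    intercept c = 2 − m·0 = 2.
Extremal: y(x) = (-7/5) x + 2.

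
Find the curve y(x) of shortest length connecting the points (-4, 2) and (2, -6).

Arc-length functional: J[y] = ∫ sqrt(1 + (y')^2) dx.
Lagrangian L = sqrt(1 + (y')^2) has no explicit y dependence, so ∂L/∂y = 0 and the Euler-Lagrange equation gives
    d/dx( y' / sqrt(1 + (y')^2) ) = 0  ⇒  y' / sqrt(1 + (y')^2) = const.
Hence y' is constant, so y(x) is affine.
Fitting the endpoints (-4, 2) and (2, -6):
    slope m = ((-6) − 2) / (2 − (-4)) = -4/3,
    intercept c = 2 − m·(-4) = -10/3.
Extremal: y(x) = (-4/3) x - 10/3.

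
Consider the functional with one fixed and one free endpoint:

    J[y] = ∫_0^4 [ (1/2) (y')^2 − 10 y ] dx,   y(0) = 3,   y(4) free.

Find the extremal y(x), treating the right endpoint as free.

The Lagrangian L = (1/2) (y')^2 − 10 y gives
    ∂L/∂y = −10,   ∂L/∂y' = y'.
Euler-Lagrange: d/dx(y') − (−10) = 0, i.e. y'' + 10 = 0, so
    y(x) = −(10/2) x^2 + C1 x + C2.
Fixed left endpoint y(0) = 3 ⇒ C2 = 3.
The right endpoint x = 4 is free, so the natural (transversality) condition is ∂L/∂y' |_{x=4} = 0, i.e. y'(4) = 0.
Compute y'(x) = −10 x + C1, so y'(4) = −40 + C1 = 0 ⇒ C1 = 40.
Therefore the extremal is
    y(x) = −5 x^2 + 40 x + 3.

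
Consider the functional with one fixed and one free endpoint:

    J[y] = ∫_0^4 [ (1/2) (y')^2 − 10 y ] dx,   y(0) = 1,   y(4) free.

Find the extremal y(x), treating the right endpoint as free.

The Lagrangian L = (1/2) (y')^2 − 10 y gives
    ∂L/∂y = −10,   ∂L/∂y' = y'.
Euler-Lagrange: d/dx(y') − (−10) = 0, i.e. y'' + 10 = 0, so
    y(x) = −(10/2) x^2 + C1 x + C2.
Fixed left endpoint y(0) = 1 ⇒ C2 = 1.
The right endpoint x = 4 is free, so the natural (transversality) condition is ∂L/∂y' |_{x=4} = 0, i.e. y'(4) = 0.
Compute y'(x) = −10 x + C1, so y'(4) = −40 + C1 = 0 ⇒ C1 = 40.
Therefore the extremal is
    y(x) = −5 x^2 + 40 x + 1.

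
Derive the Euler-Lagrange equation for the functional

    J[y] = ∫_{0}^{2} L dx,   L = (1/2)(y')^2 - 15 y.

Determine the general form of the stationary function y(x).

The Lagrangian is L = (1/2)(y')^2 - 15 y.
∂L/∂y = -15.
∂L/∂y' = y'.
The Euler-Lagrange equation d/dx(∂L/∂y') − ∂L/∂y = 0 becomes:
    y'' + 15 = 0
General solution: y(x) = -(15/2) x^2 + A x + B, where A and B are arbitrary constants fixed by the endpoint conditions.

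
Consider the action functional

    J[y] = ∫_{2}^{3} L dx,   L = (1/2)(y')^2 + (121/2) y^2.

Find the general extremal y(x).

The Lagrangian is L = (1/2)(y')^2 + (121/2) y^2.
∂L/∂y = 121y.
∂L/∂y' = y'.
The Euler-Lagrange equation d/dx(∂L/∂y') − ∂L/∂y = 0 becomes:
    y'' - 121 y = 0
General solution: y(x) = A e^(11x) + B e^(-11x), where A and B are arbitrary constants fixed by the endpoint conditions.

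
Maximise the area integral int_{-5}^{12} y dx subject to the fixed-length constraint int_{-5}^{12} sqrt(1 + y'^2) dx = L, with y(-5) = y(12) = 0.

Set up the augmented Lagrangian using a multiplier λ for the length constraint:
    F(y, y') = y − λ sqrt(1 + y'^2).
F has no explicit x dependence, so the Beltrami identity yields a first integral
    F − y' ∂F/∂y' = C.
Compute ∂F/∂y' = −λ y' / sqrt(1 + y'^2). Then
    y − λ sqrt(1 + y'^2) + λ y'^2 / sqrt(1 + y'^2) = C
    ⇒  y − λ / sqrt(1 + y'^2) = C.
Solving for y' and integrating gives
    (x − a)^2 + (y − b)^2 = λ^2,
a circular arc of radius λ. The constants a, b are determined by the endpoint conditions y(-5) = y(12) = 0, and λ is fixed implicitly by the length constraint
    ∫_{-5}^{12} sqrt(1 + y'^2) dx = L.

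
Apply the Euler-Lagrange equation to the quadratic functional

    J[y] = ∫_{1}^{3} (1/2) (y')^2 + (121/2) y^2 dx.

The Lagrangian is L = (1/2) (y')^2 + (121/2) y^2.
Compute ∂L/∂y = 121y, ∂L/∂y' = y'.
The Euler-Lagrange equation d/dx(∂L/∂y') − ∂L/∂y = 0 reduces to
    y'' − 121 y = 0.
Its general solution is
    y(x) = A e^(11x) + B e^(−11x),
with A, B fixed by the endpoint conditions.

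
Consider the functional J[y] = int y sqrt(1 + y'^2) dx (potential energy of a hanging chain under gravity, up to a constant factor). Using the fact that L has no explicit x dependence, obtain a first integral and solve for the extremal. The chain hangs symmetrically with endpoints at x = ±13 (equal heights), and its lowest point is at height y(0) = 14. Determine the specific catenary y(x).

The Lagrangian L(y, y') = y sqrt(1 + y'^2) has no explicit x dependence, so the Beltrami identity applies:
    L − y' ∂L/∂y' = C.
Compute ∂L/∂y' = y · y' / sqrt(1 + y'^2). Then
    L − y' ∂L/∂y'
    = y sqrt(1 + y'^2) − y · y'^2 / sqrt(1 + y'^2)
    = y (1 + y'^2 − y'^2) / sqrt(1 + y'^2)
    = y / sqrt(1 + y'^2) = C.
Squaring gives y^2 = C^2 (1 + y'^2), i.e.
    y'^2 = y^2 / C^2 − 1.
Separating variables,
    dy / sqrt(y^2 − C^2) = dx / C,
and integrating gives arccosh(y / C) = (x − a)/C, so
    y(x) = C cosh((x − a)/C),
the catenary. The constants C and a are fixed by the two endpoint conditions (and, for the hanging-chain problem, the length constraint selects C).
Now fit the given data. The endpoints x = ±13 are symmetric at equal height, so the catenary is even about its minimum: a = 0 and y(x) = C cosh(x/C). The lowest point is y(0) = C cosh(0) = C, and we are told y(0) = 14, so C = 14. Therefore
    y(x) = 14 cosh(x/14),
and at the endpoints
    y(±13) = 14 cosh(13/14).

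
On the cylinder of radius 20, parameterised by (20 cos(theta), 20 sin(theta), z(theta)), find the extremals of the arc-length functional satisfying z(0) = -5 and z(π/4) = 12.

Parameterise the cylinder of radius R = 20 as
    r(θ) = (20 cos θ, 20 sin θ, z(θ)).
The arc-length element is
    ds = sqrt(400 + (dz/dθ)^2) dθ,
so the Lagrangian is L = sqrt(400 + z'^2).
L depends on z' only, not on z or θ, so ∂L/∂z = 0 and
    ∂L/∂z' = z' / sqrt(400 + z'^2).
The Euler-Lagrange equation gives
    d/dθ( z' / sqrt(400 + z'^2) ) = 0,
so z' is constant. Integrating once:
    z(θ) = a θ + b,
a helix on the cylinder (a straight line when the cylinder is unrolled). The constants a, b are determined by the endpoint conditions.
With endpoint conditions z(0) = -5 and z(π/4) = 12: from z(0) = b we get b = -5, and a·π/4 + -5 = 12 gives a = 68/π, so
    z(θ) = (68/π) θ − 5.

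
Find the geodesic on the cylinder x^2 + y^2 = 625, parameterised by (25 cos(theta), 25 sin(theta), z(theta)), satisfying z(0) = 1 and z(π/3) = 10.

Parameterise the cylinder of radius R = 25 as
    r(θ) = (25 cos θ, 25 sin θ, z(θ)).
The arc-length element is
    ds = sqrt(625 + (dz/dθ)^2) dθ,
so the Lagrangian is L = sqrt(625 + z'^2).
L depends on z' only, not on z or θ, so ∂L/∂z = 0 and
    ∂L/∂z' = z' / sqrt(625 + z'^2).
The Euler-Lagrange equation gives
    d/dθ( z' / sqrt(625 + z'^2) ) = 0,
so z' is constant. Integrating once:
    z(θ) = a θ + b,
a helix on the cylinder (a straight line when the cylinder is unrolled). The constants a, b are determined by the endpoint conditions.
With endpoint conditions z(0) = 1 and z(π/3) = 10: from z(0) = b we get b = 1, and a·π/3 + 1 = 10 gives a = 27/π, so
    z(θ) = (27/π) θ + 1.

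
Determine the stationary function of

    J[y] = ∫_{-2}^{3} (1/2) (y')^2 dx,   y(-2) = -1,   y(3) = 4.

The Lagrangian is L = (1/2) (y')^2.
Compute ∂L/∂y = 0, ∂L/∂y' = y'.
The Euler-Lagrange equation d/dx(∂L/∂y') − ∂L/∂y = 0 reduces to
    y'' = 0.
Its general solution is
    y(x) = A x + B,
with A, B fixed by the endpoint conditions.
Applying the endpoint conditions y(-2) = -1 and y(3) = 4: solve A·-2 + B = -1 and A·3 + B = 4. Subtracting gives A(3 − -2) = 4 − -1, so A = 1, and B = -1 − A·-2 = 1. Therefore
    y(x) = x + 1.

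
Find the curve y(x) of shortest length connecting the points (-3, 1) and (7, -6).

Arc-length functional: J[y] = ∫ sqrt(1 + (y')^2) dx.
Lagrangian L = sqrt(1 + (y')^2) has no explicit y dependence, so ∂L/∂y = 0 and the Euler-Lagrange equation gives
    d/dx( y' / sqrt(1 + (y')^2) ) = 0  ⇒  y' / sqrt(1 + (y')^2) = const.
Hence y' is constant, so y(x) is affine.
Fitting the endpoints (-3, 1) and (7, -6):
    slope m = ((-6) − 1) / (7 − (-3)) = -7/10,
    intercept c = 1 − m·(-3) = -11/10.
Extremal: y(x) = (-7/10) x - 11/10.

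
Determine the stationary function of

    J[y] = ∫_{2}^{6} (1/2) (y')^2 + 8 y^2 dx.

The Lagrangian is L = (1/2) (y')^2 + 8 y^2.
Compute ∂L/∂y = 16y, ∂L/∂y' = y'.
The Euler-Lagrange equation d/dx(∂L/∂y') − ∂L/∂y = 0 reduces to
    y'' − 16 y = 0.
Its general solution is
    y(x) = A e^(4x) + B e^(−4x),
with A, B fixed by the endpoint conditions.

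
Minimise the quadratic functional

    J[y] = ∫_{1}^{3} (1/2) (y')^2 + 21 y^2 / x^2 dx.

The Lagrangian is L = (1/2) (y')^2 + 21 y^2 / x^2.
Compute ∂L/∂y = 42y/x^2, ∂L/∂y' = y'.
The Euler-Lagrange equation d/dx(∂L/∂y') − ∂L/∂y = 0 reduces to
    y'' − 42/x^2 · y = 0  (x > 0).
Its general solution is
    y(x) = A x^7 + B x^(-6),
with A, B fixed by the endpoint conditions.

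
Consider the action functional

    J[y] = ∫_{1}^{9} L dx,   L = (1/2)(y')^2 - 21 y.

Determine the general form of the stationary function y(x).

The Lagrangian is L = (1/2)(y')^2 - 21 y.
∂L/∂y = -21.
∂L/∂y' = y'.
The Euler-Lagrange equation d/dx(∂L/∂y') − ∂L/∂y = 0 becomes:
    y'' + 21 = 0
General solution: y(x) = -(21/2) x^2 + A x + B, where A and B are arbitrary constants fixed by the endpoint conditions.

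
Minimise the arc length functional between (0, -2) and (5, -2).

Arc-length functional: J[y] = ∫ sqrt(1 + (y')^2) dx.
Lagrangian L = sqrt(1 + (y')^2) has no explicit y dependence, so ∂L/∂y = 0 and the Euler-Lagrange equation gives
    d/dx( y' / sqrt(1 + (y')^2) ) = 0  ⇒  y' / sqrt(1 + (y')^2) = const.
Hence y' is constant, so y(x) is affine.
Fitting the endpoints (0, -2) and (5, -2):
    slope m = ((-2) − (-2)) / (5 − 0) = 0,
    intercept c = (-2) − m·0 = -2.
Extremal: y(x) = -2.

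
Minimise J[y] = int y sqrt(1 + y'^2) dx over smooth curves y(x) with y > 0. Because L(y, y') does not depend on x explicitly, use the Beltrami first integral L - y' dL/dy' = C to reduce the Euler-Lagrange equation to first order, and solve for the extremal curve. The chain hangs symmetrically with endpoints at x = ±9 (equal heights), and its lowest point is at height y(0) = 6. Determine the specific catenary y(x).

The Lagrangian L(y, y') = y sqrt(1 + y'^2) has no explicit x dependence, so the Beltrami identity applies:
    L − y' ∂L/∂y' = C.
Compute ∂L/∂y' = y · y' / sqrt(1 + y'^2). Then
    L − y' ∂L/∂y'
    = y sqrt(1 + y'^2) − y · y'^2 / sqrt(1 + y'^2)
    = y (1 + y'^2 − y'^2) / sqrt(1 + y'^2)
    = y / sqrt(1 + y'^2) = C.
Squaring gives y^2 = C^2 (1 + y'^2), i.e.
    y'^2 = y^2 / C^2 − 1.
Separating variables,
    dy / sqrt(y^2 − C^2) = dx / C,
and integrating gives arccosh(y / C) = (x − a)/C, so
    y(x) = C cosh((x − a)/C),
the catenary. The constants C and a are fixed by the two endpoint conditions (and, for the hanging-chain problem, the length constraint selects C).
Now fit the given data. The endpoints x = ±9 are symmetric at equal height, so the catenary is even about its minimum: a = 0 and y(x) = C cosh(x/C). The lowest point is y(0) = C cosh(0) = C, and we are told y(0) = 6, so C = 6. Therefore
    y(x) = 6 cosh(x/6),
and at the endpoints
    y(±9) = 6 cosh(9/6).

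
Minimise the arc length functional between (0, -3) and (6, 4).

Arc-length functional: J[y] = ∫ sqrt(1 + (y')^2) dx.
Lagrangian L = sqrt(1 + (y')^2) has no explicit y dependence, so ∂L/∂y = 0 and the Euler-Lagrange equation gives
    d/dx( y' / sqrt(1 + (y')^2) ) = 0  ⇒  y' / sqrt(1 + (y')^2) = const.
Hence y' is constant, so y(x) is affine.
Fitting the endpoints (0, -3) and (6, 4):
    slope m = (4 − (-3)) / (6 − 0) = 7/6,
    intercept c = (-3) − m·0 = -3.
Extremal: y(x) = (7/6) x - 3.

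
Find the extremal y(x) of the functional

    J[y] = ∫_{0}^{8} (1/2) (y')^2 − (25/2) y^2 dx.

The Lagrangian is L = (1/2) (y')^2 − (25/2) y^2.
Compute ∂L/∂y = -25y, ∂L/∂y' = y'.
The Euler-Lagrange equation d/dx(∂L/∂y') − ∂L/∂y = 0 reduces to
    y'' + 25 y = 0.
Its general solution is
    y(x) = A sin(5x) + B cos(5x),
with A, B fixed by the endpoint conditions.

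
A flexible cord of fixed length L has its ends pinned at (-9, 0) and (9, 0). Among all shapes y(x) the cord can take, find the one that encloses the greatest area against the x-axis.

Set up the augmented Lagrangian using a multiplier λ for the length constraint:
    F(y, y') = y − λ sqrt(1 + y'^2).
F has no explicit x dependence, so the Beltrami identity yields a first integral
    F − y' ∂F/∂y' = C.
Compute ∂F/∂y' = −λ y' / sqrt(1 + y'^2). Then
    y − λ sqrt(1 + y'^2) + λ y'^2 / sqrt(1 + y'^2) = C
    ⇒  y − λ / sqrt(1 + y'^2) = C.
Solving for y' and integrating gives
    (x − a)^2 + (y − b)^2 = λ^2,
a circular arc of radius λ. The constants a, b are determined by the endpoint conditions y(-9) = y(9) = 0, and λ is fixed implicitly by the length constraint
    ∫_{-9}^{9} sqrt(1 + y'^2) dx = L.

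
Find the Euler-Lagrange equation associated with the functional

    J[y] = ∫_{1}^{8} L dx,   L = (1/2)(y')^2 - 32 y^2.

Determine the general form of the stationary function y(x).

The Lagrangian is L = (1/2)(y')^2 - 32 y^2.
∂L/∂y = -64y.
∂L/∂y' = y'.
The Euler-Lagrange equation d/dx(∂L/∂y') − ∂L/∂y = 0 becomes:
    y'' + 64 y = 0
General solution: y(x) = A sin(8x) + B cos(8x), where A and B are arbitrary constants fixed by the endpoint conditions.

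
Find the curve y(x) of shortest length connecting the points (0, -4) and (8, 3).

Arc-length functional: J[y] = ∫ sqrt(1 + (y')^2) dx.
Lagrangian L = sqrt(1 + (y')^2) has no explicit y dependence, so ∂L/∂y = 0 and the Euler-Lagrange equation gives
    d/dx( y' / sqrt(1 + (y')^2) ) = 0  ⇒  y' / sqrt(1 + (y')^2) = const.
Hence y' is constant, so y(x) is affine.
Fitting the endpoints (0, -4) and (8, 3):
    slope m = (3 − (-4)) / (8 − 0) = 7/8,
    intercept c = (-4) − m·0 = -4.
Extremal: y(x) = (7/8) x - 4.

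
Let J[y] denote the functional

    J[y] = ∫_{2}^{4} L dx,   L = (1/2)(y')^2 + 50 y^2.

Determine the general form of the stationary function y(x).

The Lagrangian is L = (1/2)(y')^2 + 50 y^2.
∂L/∂y = 100y.
∂L/∂y' = y'.
The Euler-Lagrange equation d/dx(∂L/∂y') − ∂L/∂y = 0 becomes:
    y'' - 100 y = 0
General solution: y(x) = A e^(10x) + B e^(-10x), where A and B are arbitrary constants fixed by the endpoint conditions.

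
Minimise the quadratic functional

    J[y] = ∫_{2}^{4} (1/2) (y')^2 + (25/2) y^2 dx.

The Lagrangian is L = (1/2) (y')^2 + (25/2) y^2.
Compute ∂L/∂y = 25y, ∂L/∂y' = y'.
The Euler-Lagrange equation d/dx(∂L/∂y') − ∂L/∂y = 0 reduces to
    y'' − 25 y = 0.
Its general solution is
    y(x) = A e^(5x) + B e^(−5x),
with A, B fixed by the endpoint conditions.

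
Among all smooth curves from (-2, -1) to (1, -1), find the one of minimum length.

Arc-length functional: J[y] = ∫ sqrt(1 + (y')^2) dx.
Lagrangian L = sqrt(1 + (y')^2) has no explicit y dependence, so ∂L/∂y = 0 and the Euler-Lagrange equation gives
    d/dx( y' / sqrt(1 + (y')^2) ) = 0  ⇒  y' / sqrt(1 + (y')^2) = const.
Hence y' is constant, so y(x) is affine.
Fitting the endpoints (-2, -1) and (1, -1):
    slope m = ((-1) − (-1)) / (1 − (-2)) = 0,
    intercept c = (-1) − m·(-2) = -1.
Extremal: y(x) = -1.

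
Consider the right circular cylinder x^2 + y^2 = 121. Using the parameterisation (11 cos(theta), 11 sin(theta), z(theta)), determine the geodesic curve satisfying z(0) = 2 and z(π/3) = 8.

Parameterise the cylinder of radius R = 11 as
    r(θ) = (11 cos θ, 11 sin θ, z(θ)).
The arc-length element is
    ds = sqrt(121 + (dz/dθ)^2) dθ,
so the Lagrangian is L = sqrt(121 + z'^2).
L depends on z' only, not on z or θ, so ∂L/∂z = 0 and
    ∂L/∂z' = z' / sqrt(121 + z'^2).
The Euler-Lagrange equation gives
    d/dθ( z' / sqrt(121 + z'^2) ) = 0,
so z' is constant. Integrating once:
    z(θ) = a θ + b,
a helix on the cylinder (a straight line when the cylinder is unrolled). The constants a, b are determined by the endpoint conditions.
With endpoint conditions z(0) = 2 and z(π/3) = 8: from z(0) = b we get b = 2, and a·π/3 + 2 = 8 gives a = 18/π, so
    z(θ) = (18/π) θ + 2.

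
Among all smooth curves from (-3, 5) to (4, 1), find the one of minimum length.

Arc-length functional: J[y] = ∫ sqrt(1 + (y')^2) dx.
Lagrangian L = sqrt(1 + (y')^2) has no explicit y dependence, so ∂L/∂y = 0 and the Euler-Lagrange equation gives
    d/dx( y' / sqrt(1 + (y')^2) ) = 0  ⇒  y' / sqrt(1 + (y')^2) = const.
Hence y' is constant, so y(x) is affine.
Fitting the endpoints (-3, 5) and (4, 1):
    slope m = (1 − 5) / (4 − (-3)) = -4/7,
    intercept c = 5 − m·(-3) = 23/7.
Extremal: y(x) = (-4/7) x + 23/7.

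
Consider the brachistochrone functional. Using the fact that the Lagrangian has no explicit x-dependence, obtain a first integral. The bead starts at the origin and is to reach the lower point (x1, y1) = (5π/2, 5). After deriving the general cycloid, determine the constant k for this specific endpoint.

The Lagrangian L = sqrt((1 + y'^2) / y) has no explicit x dependence, so the Beltrami identity applies:
    L − y' ∂L/∂y' = C.
Compute ∂L/∂y' = y' / sqrt(y (1 + y'^2)).
Substitute:
    sqrt((1 + y'^2)/y) − y'·y' / sqrt(y (1 + y'^2))
    = (1 + y'^2) / sqrt(y (1 + y'^2)) − y'^2 / sqrt(y (1 + y'^2))
    = 1 / sqrt(y (1 + y'^2)) = C.
Squaring and rearranging gives the first integral
    y (1 + y'^2) = 1/C^2 =: k   (constant).
Solving this first-order ODE by the substitution
    y = (k/2)(1 − cos θ)
yields the cycloid parameterisation
    x(θ) = (k/2)(θ − sin θ),   y(θ) = (k/2)(1 − cos θ).
The constant k is fixed by the endpoint condition.
Now fit the given lower endpoint (x1, y1) = (5π/2, 5). At the bottom of the first arch (θ = π), the parametric equations give
    y(π) = (k/2)(1 − cos π) = k,
    x(π) = (k/2)(π − sin π) = kπ/2.
Matching y(π) = 5 gives k = 5, consistent with x(π) = 5π/2. Therefore the specific cycloid is
    x(θ) = (5/2)(θ − sin θ),   y(θ) = (5/2)(1 − cos θ).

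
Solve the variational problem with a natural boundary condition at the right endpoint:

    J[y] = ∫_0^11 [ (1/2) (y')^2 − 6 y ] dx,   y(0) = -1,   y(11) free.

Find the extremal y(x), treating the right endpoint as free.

The Lagrangian L = (1/2) (y')^2 − 6 y gives
    ∂L/∂y = −6,   ∂L/∂y' = y'.
Euler-Lagrange: d/dx(y') − (−6) = 0, i.e. y'' + 6 = 0, so
    y(x) = −(6/2) x^2 + C1 x + C2.
Fixed left endpoint y(0) = -1 ⇒ C2 = -1.
The right endpoint x = 11 is free, so the natural (transversality) condition is ∂L/∂y' |_{x=11} = 0, i.e. y'(11) = 0.
Compute y'(x) = −6 x + C1, so y'(11) = −66 + C1 = 0 ⇒ C1 = 66.
Therefore the extremal is
    y(x) = −3 x^2 + 66 x − 1.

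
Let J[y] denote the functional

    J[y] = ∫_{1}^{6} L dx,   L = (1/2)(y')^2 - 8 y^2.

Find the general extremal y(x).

The Lagrangian is L = (1/2)(y')^2 - 8 y^2.
∂L/∂y = -16y.
∂L/∂y' = y'.
The Euler-Lagrange equation d/dx(∂L/∂y') − ∂L/∂y = 0 becomes:
    y'' + 16 y = 0
General solution: y(x) = A sin(4x) + B cos(4x), where A and B are arbitrary constants fixed by the endpoint conditions.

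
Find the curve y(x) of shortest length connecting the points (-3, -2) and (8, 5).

Arc-length functional: J[y] = ∫ sqrt(1 + (y')^2) dx.
Lagrangian L = sqrt(1 + (y')^2) has no explicit y dependence, so ∂L/∂y = 0 and the Euler-Lagrange equation gives
    d/dx( y' / sqrt(1 + (y')^2) ) = 0  ⇒  y' / sqrt(1 + (y')^2) = const.
Hence y' is constant, so y(x) is affine.
Fitting the endpoints (-3, -2) and (8, 5):
    slope m = (5 − (-2)) / (8 − (-3)) = 7/11,
    intercept c = (-2) − m·(-3) = -1/11.
Extremal: y(x) = (7/11) x - 1/11.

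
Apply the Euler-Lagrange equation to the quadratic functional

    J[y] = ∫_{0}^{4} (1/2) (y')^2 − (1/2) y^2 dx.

The Lagrangian is L = (1/2) (y')^2 − (1/2) y^2.
Compute ∂L/∂y = -y, ∂L/∂y' = y'.
The Euler-Lagrange equation d/dx(∂L/∂y') − ∂L/∂y = 0 reduces to
    y'' + y = 0.
Its general solution is
    y(x) = A sin(x) + B cos(x),
with A, B fixed by the endpoint conditions.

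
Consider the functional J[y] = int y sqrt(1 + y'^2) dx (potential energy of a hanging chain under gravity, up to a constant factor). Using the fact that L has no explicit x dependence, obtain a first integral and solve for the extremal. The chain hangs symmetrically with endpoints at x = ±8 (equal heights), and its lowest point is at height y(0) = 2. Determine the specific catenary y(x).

The Lagrangian L(y, y') = y sqrt(1 + y'^2) has no explicit x dependence, so the Beltrami identity applies:
    L − y' ∂L/∂y' = C.
Compute ∂L/∂y' = y · y' / sqrt(1 + y'^2). Then
    L − y' ∂L/∂y'
    = y sqrt(1 + y'^2) − y · y'^2 / sqrt(1 + y'^2)
    = y (1 + y'^2 − y'^2) / sqrt(1 + y'^2)
    = y / sqrt(1 + y'^2) = C.
Squaring gives y^2 = C^2 (1 + y'^2), i.e.
    y'^2 = y^2 / C^2 − 1.
Separating variables,
    dy / sqrt(y^2 − C^2) = dx / C,
and integrating gives arccosh(y / C) = (x − a)/C, so
    y(x) = C cosh((x − a)/C),
the catenary. The constants C and a are fixed by the two endpoint conditions (and, for the hanging-chain problem, the length constraint selects C).
Now fit the given data. The endpoints x = ±8 are symmetric at equal height, so the catenary is even about its minimum: a = 0 and y(x) = C cosh(x/C). The lowest point is y(0) = C cosh(0) = C, and we are told y(0) = 2, so C = 2. Therefore
    y(x) = 2 cosh(x/2),
and at the endpoints
    y(±8) = 2 cosh(8/2).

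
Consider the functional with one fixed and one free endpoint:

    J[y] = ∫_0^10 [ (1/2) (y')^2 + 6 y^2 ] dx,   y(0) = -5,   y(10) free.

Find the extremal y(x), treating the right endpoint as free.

The Lagrangian L = (1/2) (y')^2 + 6 y^2 gives
    ∂L/∂y = 12 y,   ∂L/∂y' = y'.
Euler-Lagrange: y'' − 12 y = 0.
With k = sqrt(12), the general solution is
    y(x) = A cosh(sqrt(12) x) + B sinh(sqrt(12) x).
Fixed left endpoint y(0) = -5 ⇒ A = -5.
The right endpoint x = 10 is free, so the natural (transversality) condition is ∂L/∂y' |_{x=10} = 0, i.e. y'(10) = 0.
Compute y'(x) = A k sinh(k x) + B k cosh(k x), so
    y'(10) = A k sinh(k·10) + B k cosh(k·10) = 0
    ⇒ B = −A tanh(k·10) = 5 tanh(sqrt(12)·10).
Therefore the extremal is
    y(x) = −5 cosh(sqrt(12) x) + 5 tanh(sqrt(12)·10) sinh(sqrt(12) x).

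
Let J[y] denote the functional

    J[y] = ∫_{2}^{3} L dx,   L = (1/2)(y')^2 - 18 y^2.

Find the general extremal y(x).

The Lagrangian is L = (1/2)(y')^2 - 18 y^2.
∂L/∂y = -36y.
∂L/∂y' = y'.
The Euler-Lagrange equation d/dx(∂L/∂y') − ∂L/∂y = 0 becomes:
    y'' + 36 y = 0
General solution: y(x) = A sin(6x) + B cos(6x), where A and B are arbitrary constants fixed by the endpoint conditions.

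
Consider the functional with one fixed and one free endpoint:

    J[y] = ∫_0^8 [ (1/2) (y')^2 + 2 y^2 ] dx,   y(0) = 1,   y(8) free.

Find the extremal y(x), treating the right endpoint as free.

The Lagrangian L = (1/2) (y')^2 + 2 y^2 gives
    ∂L/∂y = 4 y,   ∂L/∂y' = y'.
Euler-Lagrange: y'' − 4 y = 0.
With k = 2, the general solution is
    y(x) = A cosh(2 x) + B sinh(2 x).
Fixed left endpoint y(0) = 1 ⇒ A = 1.
The right endpoint x = 8 is free, so the natural (transversality) condition is ∂L/∂y' |_{x=8} = 0, i.e. y'(8) = 0.
Compute y'(x) = A k sinh(k x) + B k cosh(k x), so
    y'(8) = A k sinh(k·8) + B k cosh(k·8) = 0
    ⇒ B = −A tanh(k·8) = − tanh(2·8).
Therefore the extremal is
    y(x) = cosh(2 x) − tanh(2·8) sinh(2 x).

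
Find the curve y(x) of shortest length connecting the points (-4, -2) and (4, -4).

Arc-length functional: J[y] = ∫ sqrt(1 + (y')^2) dx.
Lagrangian L = sqrt(1 + (y')^2) has no explicit y dependence, so ∂L/∂y = 0 and the Euler-Lagrange equation gives
    d/dx( y' / sqrt(1 + (y')^2) ) = 0  ⇒  y' / sqrt(1 + (y')^2) = const.
Hence y' is constant, so y(x) is affine.
Fitting the endpoints (-4, -2) and (4, -4):
    slope m = ((-4) − (-2)) / (4 − (-4)) = -1/4,
    intercept c = (-2) − m·(-4) = -3.
Extremal: y(x) = (-1/4) x - 3.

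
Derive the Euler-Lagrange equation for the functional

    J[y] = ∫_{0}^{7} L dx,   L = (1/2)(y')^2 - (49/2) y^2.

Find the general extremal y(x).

The Lagrangian is L = (1/2)(y')^2 - (49/2) y^2.
∂L/∂y = -49y.
∂L/∂y' = y'.
The Euler-Lagrange equation d/dx(∂L/∂y') − ∂L/∂y = 0 becomes:
    y'' + 49 y = 0
General solution: y(x) = A sin(7x) + B cos(7x), where A and B are arbitrary constants fixed by the endpoint conditions.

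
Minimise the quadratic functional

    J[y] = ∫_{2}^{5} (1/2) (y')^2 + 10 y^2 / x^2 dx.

The Lagrangian is L = (1/2) (y')^2 + 10 y^2 / x^2.
Compute ∂L/∂y = 20y/x^2, ∂L/∂y' = y'.
The Euler-Lagrange equation d/dx(∂L/∂y') − ∂L/∂y = 0 reduces to
    y'' − 20/x^2 · y = 0  (x > 0).
Its general solution is
    y(x) = A x^5 + B x^(-4),
with A, B fixed by the endpoint conditions.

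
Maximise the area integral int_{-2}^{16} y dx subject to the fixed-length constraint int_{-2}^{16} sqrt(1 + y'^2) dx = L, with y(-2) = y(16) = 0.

Set up the augmented Lagrangian using a multiplier λ for the length constraint:
    F(y, y') = y − λ sqrt(1 + y'^2).
F has no explicit x dependence, so the Beltrami identity yields a first integral
    F − y' ∂F/∂y' = C.
Compute ∂F/∂y' = −λ y' / sqrt(1 + y'^2). Then
    y − λ sqrt(1 + y'^2) + λ y'^2 / sqrt(1 + y'^2) = C
    ⇒  y − λ / sqrt(1 + y'^2) = C.
Solving for y' and integrating gives
    (x − a)^2 + (y − b)^2 = λ^2,
a circular arc of radius λ. The constants a, b are determined by the endpoint conditions y(-2) = y(16) = 0, and λ is fixed implicitly by the length constraint
    ∫_{-2}^{16} sqrt(1 + y'^2) dx = L.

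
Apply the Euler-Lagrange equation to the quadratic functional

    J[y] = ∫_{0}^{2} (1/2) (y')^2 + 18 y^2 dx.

The Lagrangian is L = (1/2) (y')^2 + 18 y^2.
Compute ∂L/∂y = 36y, ∂L/∂y' = y'.
The Euler-Lagrange equation d/dx(∂L/∂y') − ∂L/∂y = 0 reduces to
    y'' − 36 y = 0.
Its general solution is
    y(x) = A e^(6x) + B e^(−6x),
with A, B fixed by the endpoint conditions.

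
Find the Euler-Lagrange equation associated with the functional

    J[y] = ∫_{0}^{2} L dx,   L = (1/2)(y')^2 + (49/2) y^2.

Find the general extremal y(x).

The Lagrangian is L = (1/2)(y')^2 + (49/2) y^2.
∂L/∂y = 49y.
∂L/∂y' = y'.
The Euler-Lagrange equation d/dx(∂L/∂y') − ∂L/∂y = 0 becomes:
    y'' - 49 y = 0
General solution: y(x) = A e^(7x) + B e^(-7x), where A and B are arbitrary constants fixed by the endpoint conditions.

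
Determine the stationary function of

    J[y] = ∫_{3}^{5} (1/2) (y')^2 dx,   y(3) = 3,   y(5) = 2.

The Lagrangian is L = (1/2) (y')^2.
Compute ∂L/∂y = 0, ∂L/∂y' = y'.
The Euler-Lagrange equation d/dx(∂L/∂y') − ∂L/∂y = 0 reduces to
    y'' = 0.
Its general solution is
    y(x) = A x + B,
with A, B fixed by the endpoint conditions.
Applying the endpoint conditions y(3) = 3 and y(5) = 2: solve A·3 + B = 3 and A·5 + B = 2. Subtracting gives A(5 − 3) = 2 − 3, so A = -1/2, and B = 3 − A·3 = 9/2. Therefore
    y(x) = (-1/2) x + 9/2.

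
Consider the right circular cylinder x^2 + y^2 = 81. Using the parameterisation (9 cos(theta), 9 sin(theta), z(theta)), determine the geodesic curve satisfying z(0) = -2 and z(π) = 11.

Parameterise the cylinder of radius R = 9 as
    r(θ) = (9 cos θ, 9 sin θ, z(θ)).
The arc-length element is
    ds = sqrt(81 + (dz/dθ)^2) dθ,
so the Lagrangian is L = sqrt(81 + z'^2).
L depends on z' only, not on z or θ, so ∂L/∂z = 0 and
    ∂L/∂z' = z' / sqrt(81 + z'^2).
The Euler-Lagrange equation gives
    d/dθ( z' / sqrt(81 + z'^2) ) = 0,
so z' is constant. Integrating once:
    z(θ) = a θ + b,
a helix on the cylinder (a straight line when the cylinder is unrolled). The constants a, b are determined by the endpoint conditions.
With endpoint conditions z(0) = -2 and z(π) = 11: from z(0) = b we get b = -2, and a·π + -2 = 11 gives a = 13/π, so
    z(θ) = (13/π) θ − 2.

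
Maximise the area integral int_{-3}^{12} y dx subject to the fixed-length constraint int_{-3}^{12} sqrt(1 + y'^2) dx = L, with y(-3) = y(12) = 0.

Set up the augmented Lagrangian using a multiplier λ for the length constraint:
    F(y, y') = y − λ sqrt(1 + y'^2).
F has no explicit x dependence, so the Beltrami identity yields a first integral
    F − y' ∂F/∂y' = C.
Compute ∂F/∂y' = −λ y' / sqrt(1 + y'^2). Then
    y − λ sqrt(1 + y'^2) + λ y'^2 / sqrt(1 + y'^2) = C
    ⇒  y − λ / sqrt(1 + y'^2) = C.
Solving for y' and integrating gives
    (x − a)^2 + (y − b)^2 = λ^2,
a circular arc of radius λ. The constants a, b are determined by the endpoint conditions y(-3) = y(12) = 0, and λ is fixed implicitly by the length constraint
    ∫_{-3}^{12} sqrt(1 + y'^2) dx = L.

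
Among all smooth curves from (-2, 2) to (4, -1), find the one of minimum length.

Arc-length functional: J[y] = ∫ sqrt(1 + (y')^2) dx.
Lagrangian L = sqrt(1 + (y')^2) has no explicit y dependence, so ∂L/∂y = 0 and the Euler-Lagrange equation gives
    d/dx( y' / sqrt(1 + (y')^2) ) = 0  ⇒  y' / sqrt(1 + (y')^2) = const.
Hence y' is constant, so y(x) is affine.
Fitting the endpoints (-2, 2) and (4, -1):
    slope m = ((-1) − 2) / (4 − (-2)) = -1/2,
    intercept c = 2 − m·(-2) = 1.
Extremal: y(x) = (-1/2) x + 1.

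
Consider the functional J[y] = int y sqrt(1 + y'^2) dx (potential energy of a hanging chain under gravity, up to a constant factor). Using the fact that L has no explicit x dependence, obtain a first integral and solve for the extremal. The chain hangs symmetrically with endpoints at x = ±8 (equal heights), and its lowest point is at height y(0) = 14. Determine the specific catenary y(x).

The Lagrangian L(y, y') = y sqrt(1 + y'^2) has no explicit x dependence, so the Beltrami identity applies:
    L − y' ∂L/∂y' = C.
Compute ∂L/∂y' = y · y' / sqrt(1 + y'^2). Then
    L − y' ∂L/∂y'
    = y sqrt(1 + y'^2) − y · y'^2 / sqrt(1 + y'^2)
    = y (1 + y'^2 − y'^2) / sqrt(1 + y'^2)
    = y / sqrt(1 + y'^2) = C.
Squaring gives y^2 = C^2 (1 + y'^2), i.e.
    y'^2 = y^2 / C^2 − 1.
Separating variables,
    dy / sqrt(y^2 − C^2) = dx / C,
and integrating gives arccosh(y / C) = (x − a)/C, so
    y(x) = C cosh((x − a)/C),
the catenary. The constants C and a are fixed by the two endpoint conditions (and, for the hanging-chain problem, the length constraint selects C).
Now fit the given data. The endpoints x = ±8 are symmetric at equal height, so the catenary is even about its minimum: a = 0 and y(x) = C cosh(x/C). The lowest point is y(0) = C cosh(0) = C, and we are told y(0) = 14, so C = 14. Therefore
    y(x) = 14 cosh(x/14),
and at the endpoints
    y(±8) = 14 cosh(8/14).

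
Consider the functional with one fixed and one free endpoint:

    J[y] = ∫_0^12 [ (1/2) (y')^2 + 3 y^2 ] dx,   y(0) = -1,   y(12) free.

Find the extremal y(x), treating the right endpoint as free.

The Lagrangian L = (1/2) (y')^2 + 3 y^2 gives
    ∂L/∂y = 6 y,   ∂L/∂y' = y'.
Euler-Lagrange: y'' − 6 y = 0.
With k = sqrt(6), the general solution is
    y(x) = A cosh(sqrt(6) x) + B sinh(sqrt(6) x).
Fixed left endpoint y(0) = -1 ⇒ A = -1.
The right endpoint x = 12 is free, so the natural (transversality) condition is ∂L/∂y' |_{x=12} = 0, i.e. y'(12) = 0.
Compute y'(x) = A k sinh(k x) + B k cosh(k x), so
    y'(12) = A k sinh(k·12) + B k cosh(k·12) = 0
    ⇒ B = −A tanh(k·12) = tanh(sqrt(6)·12).
Therefore the extremal is
    y(x) = −cosh(sqrt(6) x) + tanh(sqrt(6)·12) sinh(sqrt(6) x).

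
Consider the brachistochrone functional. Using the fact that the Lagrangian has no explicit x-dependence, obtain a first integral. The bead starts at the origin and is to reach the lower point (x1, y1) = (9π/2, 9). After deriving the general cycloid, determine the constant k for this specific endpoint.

The Lagrangian L = sqrt((1 + y'^2) / y) has no explicit x dependence, so the Beltrami identity applies:
    L − y' ∂L/∂y' = C.
Compute ∂L/∂y' = y' / sqrt(y (1 + y'^2)).
Substitute:
    sqrt((1 + y'^2)/y) − y'·y' / sqrt(y (1 + y'^2))
    = (1 + y'^2) / sqrt(y (1 + y'^2)) − y'^2 / sqrt(y (1 + y'^2))
    = 1 / sqrt(y (1 + y'^2)) = C.
Squaring and rearranging gives the first integral
    y (1 + y'^2) = 1/C^2 =: k   (constant).
Solving this first-order ODE by the substitution
    y = (k/2)(1 − cos θ)
yields the cycloid parameterisation
    x(θ) = (k/2)(θ − sin θ),   y(θ) = (k/2)(1 − cos θ).
The constant k is fixed by the endpoint condition.
Now fit the given lower endpoint (x1, y1) = (9π/2, 9). At the bottom of the first arch (θ = π), the parametric equations give
    y(π) = (k/2)(1 − cos π) = k,
    x(π) = (k/2)(π − sin π) = kπ/2.
Matching y(π) = 9 gives k = 9, consistent with x(π) = 9π/2. Therefore the specific cycloid is
    x(θ) = (9/2)(θ − sin θ),   y(θ) = (9/2)(1 − cos θ).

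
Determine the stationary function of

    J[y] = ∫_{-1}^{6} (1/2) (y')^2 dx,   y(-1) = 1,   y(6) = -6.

The Lagrangian is L = (1/2) (y')^2.
Compute ∂L/∂y = 0, ∂L/∂y' = y'.
The Euler-Lagrange equation d/dx(∂L/∂y') − ∂L/∂y = 0 reduces to
    y'' = 0.
Its general solution is
    y(x) = A x + B,
with A, B fixed by the endpoint conditions.
Applying the endpoint conditions y(-1) = 1 and y(6) = -6: solve A·-1 + B = 1 and A·6 + B = -6. Subtracting gives A(6 − -1) = -6 − 1, so A = -1, and B = 1 − A·-1 = 0. Therefore
    y(x) = -x.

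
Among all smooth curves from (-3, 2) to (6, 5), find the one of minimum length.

Arc-length functional: J[y] = ∫ sqrt(1 + (y')^2) dx.
Lagrangian L = sqrt(1 + (y')^2) has no explicit y dependence, so ∂L/∂y = 0 and the Euler-Lagrange equation gives
    d/dx( y' / sqrt(1 + (y')^2) ) = 0  ⇒  y' / sqrt(1 + (y')^2) = const.
Hence y' is constant, so y(x) is affine.
Fitting the endpoints (-3, 2) and (6, 5):
    slope m = (5 − 2) / (6 − (-3)) = 1/3,
    intercept c = 2 − m·(-3) = 3.
Extremal: y(x) = (1/3) x + 3.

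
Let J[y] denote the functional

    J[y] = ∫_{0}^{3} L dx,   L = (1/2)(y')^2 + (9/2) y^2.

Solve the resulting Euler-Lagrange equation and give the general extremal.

The Lagrangian is L = (1/2)(y')^2 + (9/2) y^2.
∂L/∂y = 9y.
∂L/∂y' = y'.
The Euler-Lagrange equation d/dx(∂L/∂y') − ∂L/∂y = 0 becomes:
    y'' - 9 y = 0
General solution: y(x) = A e^(3x) + B e^(-3x), where A and B are arbitrary constants fixed by the endpoint conditions.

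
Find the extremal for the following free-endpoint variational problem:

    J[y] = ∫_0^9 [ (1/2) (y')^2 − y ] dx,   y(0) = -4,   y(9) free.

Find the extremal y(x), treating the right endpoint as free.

The Lagrangian L = (1/2) (y')^2 − y gives
    ∂L/∂y = −1,   ∂L/∂y' = y'.
Euler-Lagrange: d/dx(y') − (−1) = 0, i.e. y'' + 1 = 0, so
    y(x) = −(1/2) x^2 + C1 x + C2.
Fixed left endpoint y(0) = -4 ⇒ C2 = -4.
The right endpoint x = 9 is free, so the natural (transversality) condition is ∂L/∂y' |_{x=9} = 0, i.e. y'(9) = 0.
Compute y'(x) = −1 x + C1, so y'(9) = −9 + C1 = 0 ⇒ C1 = 9.
Therefore the extremal is
    y(x) = −x^2/2 + 9 x − 4.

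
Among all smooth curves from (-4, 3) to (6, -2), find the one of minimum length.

Arc-length functional: J[y] = ∫ sqrt(1 + (y')^2) dx.
Lagrangian L = sqrt(1 + (y')^2) has no explicit y dependence, so ∂L/∂y = 0 and the Euler-Lagrange equation gives
    d/dx( y' / sqrt(1 + (y')^2) ) = 0  ⇒  y' / sqrt(1 + (y')^2) = const.
Hence y' is constant, so y(x) is affine.
Fitting the endpoints (-4, 3) and (6, -2):
    slope m = ((-2) − 3) / (6 − (-4)) = -1/2,
    intercept c = 3 − m·(-4) = 1.
Extremal: y(x) = (-1/2) x + 1.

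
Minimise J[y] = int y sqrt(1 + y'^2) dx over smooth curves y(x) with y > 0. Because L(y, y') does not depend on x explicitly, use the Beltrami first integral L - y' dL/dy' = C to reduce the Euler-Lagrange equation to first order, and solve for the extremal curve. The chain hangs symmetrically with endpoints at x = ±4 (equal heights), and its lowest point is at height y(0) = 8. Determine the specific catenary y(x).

The Lagrangian L(y, y') = y sqrt(1 + y'^2) has no explicit x dependence, so the Beltrami identity applies:
    L − y' ∂L/∂y' = C.
Compute ∂L/∂y' = y · y' / sqrt(1 + y'^2). Then
    L − y' ∂L/∂y'
    = y sqrt(1 + y'^2) − y · y'^2 / sqrt(1 + y'^2)
    = y (1 + y'^2 − y'^2) / sqrt(1 + y'^2)
    = y / sqrt(1 + y'^2) = C.
Squaring gives y^2 = C^2 (1 + y'^2), i.e.
    y'^2 = y^2 / C^2 − 1.
Separating variables,
    dy / sqrt(y^2 − C^2) = dx / C,
and integrating gives arccosh(y / C) = (x − a)/C, so
    y(x) = C cosh((x − a)/C),
the catenary. The constants C and a are fixed by the two endpoint conditions (and, for the hanging-chain problem, the length constraint selects C).
Now fit the given data. The endpoints x = ±4 are symmetric at equal height, so the catenary is even about its minimum: a = 0 and y(x) = C cosh(x/C). The lowest point is y(0) = C cosh(0) = C, and we are told y(0) = 8, so C = 8. Therefore
    y(x) = 8 cosh(x/8),
and at the endpoints
    y(±4) = 8 cosh(4/8).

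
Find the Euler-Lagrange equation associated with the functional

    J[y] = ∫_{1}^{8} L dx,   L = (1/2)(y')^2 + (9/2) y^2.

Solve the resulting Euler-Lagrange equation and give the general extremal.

The Lagrangian is L = (1/2)(y')^2 + (9/2) y^2.
∂L/∂y = 9y.
∂L/∂y' = y'.
The Euler-Lagrange equation d/dx(∂L/∂y') − ∂L/∂y = 0 becomes:
    y'' - 9 y = 0
General solution: y(x) = A e^(3x) + B e^(-3x), where A and B are arbitrary constants fixed by the endpoint conditions.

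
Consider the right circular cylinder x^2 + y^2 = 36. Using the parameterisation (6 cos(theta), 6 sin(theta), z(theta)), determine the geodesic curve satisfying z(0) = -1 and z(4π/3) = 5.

Parameterise the cylinder of radius R = 6 as
    r(θ) = (6 cos θ, 6 sin θ, z(θ)).
The arc-length element is
    ds = sqrt(36 + (dz/dθ)^2) dθ,
so the Lagrangian is L = sqrt(36 + z'^2).
L depends on z' only, not on z or θ, so ∂L/∂z = 0 and
    ∂L/∂z' = z' / sqrt(36 + z'^2).
The Euler-Lagrange equation gives
    d/dθ( z' / sqrt(36 + z'^2) ) = 0,
so z' is constant. Integrating once:
    z(θ) = a θ + b,
a helix on the cylinder (a straight line when the cylinder is unrolled). The constants a, b are determined by the endpoint conditions.
With endpoint conditions z(0) = -1 and z(4π/3) = 5: from z(0) = b we get b = -1, and a·4π/3 + -1 = 5 gives a = 9/(2π), so
    z(θ) = (9/(2π)) θ − 1.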